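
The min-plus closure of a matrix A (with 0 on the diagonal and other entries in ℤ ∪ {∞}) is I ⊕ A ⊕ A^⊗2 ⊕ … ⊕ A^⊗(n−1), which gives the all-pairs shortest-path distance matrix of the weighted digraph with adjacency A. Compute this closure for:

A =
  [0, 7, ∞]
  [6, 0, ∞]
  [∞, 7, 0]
Closure =
  [0, 7, ∞]
  [6, 0, ∞]
  [13, 7, 0]

This is the Floyd-Warshall all-pairs shortest-path computation. For each intermediate vertex k = 0, 1, …, 2, update dist[i][j] ← min(dist[i][j], dist[i][k] + dist[k][j]). The final matrix gives, for each (i, j), the minimum total weight of any directed path from i to j (possibly empty when i = j).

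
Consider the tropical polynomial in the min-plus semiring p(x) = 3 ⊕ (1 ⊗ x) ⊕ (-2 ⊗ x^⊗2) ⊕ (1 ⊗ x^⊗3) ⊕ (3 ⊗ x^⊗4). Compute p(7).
p(7) = 3

A tropical monomial a ⊗ x^⊗i evaluates to a + i · x. Evaluating each term at x = 7:
  Term 0 contributes 3 + 0 · 7 = 3
  Term 1 contributes 1 + 1 · 7 = 8
  Term 2 contributes -2 + 2 · 7 = 12
  Term 3 contributes 1 + 3 · 7 = 22
  Term 4 contributes 3 + 4 · 7 = 31
p(7) = ⊕ of these = min[3, 8, 12, 22, 31] = 3.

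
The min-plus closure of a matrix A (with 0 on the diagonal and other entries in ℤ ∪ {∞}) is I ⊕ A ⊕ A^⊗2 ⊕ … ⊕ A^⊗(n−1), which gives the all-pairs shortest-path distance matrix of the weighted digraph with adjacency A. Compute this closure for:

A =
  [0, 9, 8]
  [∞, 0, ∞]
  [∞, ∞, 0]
Closure =
  [0, 9, 8]
  [∞, 0, ∞]
  [∞, ∞, 0]

This is the Floyd-Warshall all-pairs shortest-path computation. For each intermediate vertex k = 0, 1, …, 2, update dist[i][j] ← min(dist[i][j], dist[i][k] + dist[k][j]). The final matrix gives, for each (i, j), the minimum total weight of any directed path from i to j (possibly empty when i = j).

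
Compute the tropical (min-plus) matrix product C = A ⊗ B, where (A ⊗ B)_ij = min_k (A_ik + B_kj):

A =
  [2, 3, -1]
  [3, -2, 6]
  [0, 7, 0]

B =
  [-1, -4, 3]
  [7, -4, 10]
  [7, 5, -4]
A ⊗ B =
  [1, -2, -5]
  [2, -6, 2]
  [-1, -4, -4]

Apply the min-plus product entry-by-entry:
  C[0][0] = min over k of (A[0][0] + B[0][0] = 2 + -1 = 1, A[0][1] + B[1][0] = 3 + 7 = 10, A[0][2] + B[2][0] = -1 + 7 = 6) = 1 (attained at k = 0)
  C[0][1] = min over k of (A[0][0] + B[0][1] = 2 + -4 = -2, A[0][1] + B[1][1] = 3 + -4 = -1, A[0][2] + B[2][1] = -1 + 5 = 4) = -2 (attained at k = 0)
  C[0][2] = min over k of (A[0][0] + B[0][2] = 2 + 3 = 5, A[0][1] + B[1][2] = 3 + 10 = 13, A[0][2] + B[2][2] = -1 + -4 = -5) = -5 (attained at k = 2)
  C[1][0] = min over k of (A[1][0] + B[0][0] = 3 + -1 = 2, A[1][1] + B[1][0] = -2 + 7 = 5, A[1][2] + B[2][0] = 6 + 7 = 13) = 2 (attained at k = 0)
  C[1][1] = min over k of (A[1][0] + B[0][1] = 3 + -4 = -1, A[1][1] + B[1][1] = -2 + -4 = -6, A[1][2] + B[2][1] = 6 + 5 = 11) = -6 (attained at k = 1)
  C[1][2] = min over k of (A[1][0] + B[0][2] = 3 + 3 = 6, A[1][1] + B[1][2] = -2 + 10 = 8, A[1][2] + B[2][2] = 6 + -4 = 2) = 2 (attained at k = 2)
  C[2][0] = min over k of (A[2][0] + B[0][0] = 0 + -1 = -1, A[2][1] + B[1][0] = 7 + 7 = 14, A[2][2] + B[2][0] = 0 + 7 = 7) = -1 (attained at k = 0)
  C[2][1] = min over k of (A[2][0] + B[0][1] = 0 + -4 = -4, A[2][1] + B[1][1] = 7 + -4 = 3, A[2][2] + B[2][1] = 0 + 5 = 5) = -4 (attained at k = 0)
  C[2][2] = min over k of (A[2][0] + B[0][2] = 0 + 3 = 3, A[2][1] + B[1][2] = 7 + 10 = 17, A[2][2] + B[2][2] = 0 + -4 = -4) = -4 (attained at k = 2)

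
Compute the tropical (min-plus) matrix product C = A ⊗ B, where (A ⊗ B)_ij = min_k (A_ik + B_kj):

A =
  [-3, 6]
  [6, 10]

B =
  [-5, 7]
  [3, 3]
A ⊗ B =
  [-8, 4]
  [1, 13]

Apply the min-plus product entry-by-entry:
  C[0][0] = min over k of (A[0][0] + B[0][0] = -3 + -5 = -8, A[0][1] + B[1][0] = 6 + 3 = 9) = -8 (attained at k = 0)
  C[0][1] = min over k of (A[0][0] + B[0][1] = -3 + 7 = 4, A[0][1] + B[1][1] = 6 + 3 = 9) = 4 (attained at k = 0)
  C[1][0] = min over k of (A[1][0] + B[0][0] = 6 + -5 = 1, A[1][1] + B[1][0] = 10 + 3 = 13) = 1 (attained at k = 0)
  C[1][1] = min over k of (A[1][0] + B[0][1] = 6 + 7 = 13, A[1][1] + B[1][1] = 10 + 3 = 13) = 13 (attained at k = 0)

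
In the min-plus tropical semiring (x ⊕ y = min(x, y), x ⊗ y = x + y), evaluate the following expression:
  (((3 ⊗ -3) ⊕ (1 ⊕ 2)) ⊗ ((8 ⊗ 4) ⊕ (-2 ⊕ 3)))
(((3 ⊗ -3) ⊕ (1 ⊕ 2)) ⊗ ((8 ⊗ 4) ⊕ (-2 ⊕ 3))) = -2

Expand innermost to outermost. Recall ⊕ takes the minimum of its arguments and ⊗ takes their sum. Working out the expression (((3 ⊗ -3) ⊕ (1 ⊕ 2)) ⊗ ((8 ⊗ 4) ⊕ (-2 ⊕ 3))) gives -2.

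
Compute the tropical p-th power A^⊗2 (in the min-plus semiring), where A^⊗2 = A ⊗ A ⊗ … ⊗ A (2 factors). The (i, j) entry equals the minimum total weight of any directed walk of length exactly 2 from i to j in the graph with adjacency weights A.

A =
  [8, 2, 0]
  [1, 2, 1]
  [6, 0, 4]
A^⊗2 =
  [3, 0, 3]
  [3, 1, 1]
  [1, 2, 1]

Each entry (A^⊗2)_ij equals the minimum over all length-2 walks i = v_0 → v_1 → … → v_2 = j of Σ_t A[v_t][v_{t+1}]. For example, for (i, j) = (0, 2) we minimise over 3 possible intermediate vertex sequences; the minimum is 3, attained along the walk 0 → 1 → 2.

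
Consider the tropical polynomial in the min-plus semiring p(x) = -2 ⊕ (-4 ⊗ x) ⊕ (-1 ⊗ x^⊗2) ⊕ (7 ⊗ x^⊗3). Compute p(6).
p(6) = -2

A tropical monomial a ⊗ x^⊗i evaluates to a + i · x. Evaluating each term at x = 6:
  Term 0 contributes -2 + 0 · 6 = -2
  Term 1 contributes -4 + 1 · 6 = 2
  Term 2 contributes -1 + 2 · 6 = 11
  Term 3 contributes 7 + 3 · 6 = 25
p(6) = ⊕ of these = min[-2, 2, 11, 25] = -2.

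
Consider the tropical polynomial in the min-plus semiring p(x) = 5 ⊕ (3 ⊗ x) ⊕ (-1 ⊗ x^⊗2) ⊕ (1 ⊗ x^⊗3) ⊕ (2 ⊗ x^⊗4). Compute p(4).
p(4) = 5

A tropical monomial a ⊗ x^⊗i evaluates to a + i · x. Evaluating each term at x = 4:
  Term 0 contributes 5 + 0 · 4 = 5
  Term 1 contributes 3 + 1 · 4 = 7
  Term 2 contributes -1 + 2 · 4 = 7
  Term 3 contributes 1 + 3 · 4 = 13
  Term 4 contributes 2 + 4 · 4 = 18
p(4) = ⊕ of these = min[5, 7, 7, 13, 18] = 5.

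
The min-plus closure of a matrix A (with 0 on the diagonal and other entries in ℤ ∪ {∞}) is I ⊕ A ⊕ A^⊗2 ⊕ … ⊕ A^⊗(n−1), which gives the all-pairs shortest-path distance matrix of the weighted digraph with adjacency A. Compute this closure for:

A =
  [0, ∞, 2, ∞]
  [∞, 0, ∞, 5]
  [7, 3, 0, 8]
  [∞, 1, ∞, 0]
Closure =
  [0, 5, 2, 10]
  [∞, 0, ∞, 5]
  [7, 3, 0, 8]
  [∞, 1, ∞, 0]

This is the Floyd-Warshall all-pairs shortest-path computation. For each intermediate vertex k = 0, 1, …, 3, update dist[i][j] ← min(dist[i][j], dist[i][k] + dist[k][j]). The final matrix gives, for each (i, j), the minimum total weight of any directed path from i to j (possibly empty when i = j).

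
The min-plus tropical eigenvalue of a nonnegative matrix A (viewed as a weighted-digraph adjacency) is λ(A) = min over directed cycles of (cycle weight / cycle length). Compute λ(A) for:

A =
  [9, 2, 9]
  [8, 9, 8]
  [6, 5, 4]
λ(A) = 4

Enumerate directed cycles and compute their means (weight / length). Sample:
  cycle 0 → 0: weight = 9, length = 1, mean = 9/1 ≈ 9.000
  cycle 1 → 1: weight = 9, length = 1, mean = 9/1 ≈ 9.000
  cycle 2 → 2: weight = 4, length = 1, mean = 4/1 ≈ 4.000
  cycle 0 → 1 → 0: weight = 10, length = 2, mean = 10/2 ≈ 5.000
  cycle 0 → 2 → 0: weight = 15, length = 2, mean = 15/2 ≈ 7.500
  cycle 1 → 0 → 1: weight = 10, length = 2, mean = 10/2 ≈ 5.000
Minimum mean = 4.000, attained e.g. along the cycle 2 → 2 with weight 4 and length 1. So λ(A) = 4/1 = 4.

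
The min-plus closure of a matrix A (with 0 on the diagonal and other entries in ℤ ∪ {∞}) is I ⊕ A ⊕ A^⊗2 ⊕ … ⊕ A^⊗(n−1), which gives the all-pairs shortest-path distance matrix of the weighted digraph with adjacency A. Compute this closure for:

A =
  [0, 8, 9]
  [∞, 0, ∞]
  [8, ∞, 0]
Closure =
  [0, 8, 9]
  [∞, 0, ∞]
  [8, 16, 0]

This is the Floyd-Warshall all-pairs shortest-path computation. For each intermediate vertex k = 0, 1, …, 2, update dist[i][j] ← min(dist[i][j], dist[i][k] + dist[k][j]). The final matrix gives, for each (i, j), the minimum total weight of any directed path from i to j (possibly empty when i = j).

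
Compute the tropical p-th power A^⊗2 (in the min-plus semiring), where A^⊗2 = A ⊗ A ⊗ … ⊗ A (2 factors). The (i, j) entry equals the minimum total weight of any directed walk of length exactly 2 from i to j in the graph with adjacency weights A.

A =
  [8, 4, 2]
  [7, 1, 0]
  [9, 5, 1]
A^⊗2 =
  [11, 5, 3]
  [8, 2, 1]
  [10, 6, 2]

Each entry (A^⊗2)_ij equals the minimum over all length-2 walks i = v_0 → v_1 → … → v_2 = j of Σ_t A[v_t][v_{t+1}]. For example, for (i, j) = (0, 2) we minimise over 3 possible intermediate vertex sequences; the minimum is 3, attained along the walk 0 → 2 → 2.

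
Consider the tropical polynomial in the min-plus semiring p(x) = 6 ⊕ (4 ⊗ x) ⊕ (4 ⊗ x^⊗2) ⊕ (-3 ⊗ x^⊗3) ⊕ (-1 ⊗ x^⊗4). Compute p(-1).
p(-1) = -6

A tropical monomial a ⊗ x^⊗i evaluates to a + i · x. Evaluating each term at x = -1:
  Term 0 contributes 6 + 0 · -1 = 6
  Term 1 contributes 4 + 1 · -1 = 3
  Term 2 contributes 4 + 2 · -1 = 2
  Term 3 contributes -3 + 3 · -1 = -6
  Term 4 contributes -1 + 4 · -1 = -5
p(-1) = ⊕ of these = min[6, 3, 2, -6, -5] = -6.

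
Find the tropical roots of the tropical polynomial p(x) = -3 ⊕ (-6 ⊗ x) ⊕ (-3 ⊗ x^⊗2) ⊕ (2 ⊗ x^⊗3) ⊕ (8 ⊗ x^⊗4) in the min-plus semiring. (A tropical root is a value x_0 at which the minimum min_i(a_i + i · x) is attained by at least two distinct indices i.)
Roots: {-6, -5, -3, 3}

Each tropical root is a break point of the lower envelope of the lines y = a_i + i · x (there are 5 lines, with slopes 0, 1, ..., 4). Only the lines that attain the minimum somewhere contribute to roots; other lines are dominated. Here the surviving (envelope) indices are i = 4, i = 3, i = 2, i = 1, i = 0.
Intersections between consecutive envelope lines give the roots: for adjacent envelope indices i < j the intersection is x = (a_i − a_j) / (j − i). Reading off the sorted break points: {-6, -5, -3, 3}.
Verification: at each break x_0, at least two indices attain the minimum of min_i(a_i + i · x_0).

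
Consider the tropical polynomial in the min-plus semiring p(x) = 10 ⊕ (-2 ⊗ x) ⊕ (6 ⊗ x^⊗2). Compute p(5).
p(5) = 3

A tropical monomial a ⊗ x^⊗i evaluates to a + i · x. Evaluating each term at x = 5:
  Term 0 contributes 10 + 0 · 5 = 10
  Term 1 contributes -2 + 1 · 5 = 3
  Term 2 contributes 6 + 2 · 5 = 16
p(5) = ⊕ of these = min[10, 3, 16] = 3.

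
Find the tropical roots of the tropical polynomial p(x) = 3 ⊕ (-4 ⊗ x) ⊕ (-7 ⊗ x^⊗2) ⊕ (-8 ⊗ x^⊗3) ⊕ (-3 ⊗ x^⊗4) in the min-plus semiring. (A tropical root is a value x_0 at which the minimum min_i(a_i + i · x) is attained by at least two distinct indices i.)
Roots: {-5, 1, 3, 7}

Each tropical root is a break point of the lower envelope of the lines y = a_i + i · x (there are 5 lines, with slopes 0, 1, ..., 4). Only the lines that attain the minimum somewhere contribute to roots; other lines are dominated. Here the surviving (envelope) indices are i = 4, i = 3, i = 2, i = 1, i = 0.
Intersections between consecutive envelope lines give the roots: for adjacent envelope indices i < j the intersection is x = (a_i − a_j) / (j − i). Reading off the sorted break points: {-5, 1, 3, 7}.
Verification: at each break x_0, at least two indices attain the minimum of min_i(a_i + i · x_0).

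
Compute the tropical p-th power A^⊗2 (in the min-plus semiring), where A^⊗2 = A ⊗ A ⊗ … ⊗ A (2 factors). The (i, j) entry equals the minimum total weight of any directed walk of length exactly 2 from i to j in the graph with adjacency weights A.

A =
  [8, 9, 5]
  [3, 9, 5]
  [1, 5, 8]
A^⊗2 =
  [6, 10, 13]
  [6, 10, 8]
  [8, 10, 6]

Each entry (A^⊗2)_ij equals the minimum over all length-2 walks i = v_0 → v_1 → … → v_2 = j of Σ_t A[v_t][v_{t+1}]. For example, for (i, j) = (0, 2) we minimise over 3 possible intermediate vertex sequences; the minimum is 13, attained along the walk 0 → 0 → 2.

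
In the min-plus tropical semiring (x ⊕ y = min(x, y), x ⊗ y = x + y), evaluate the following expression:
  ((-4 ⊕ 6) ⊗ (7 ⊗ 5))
((-4 ⊕ 6) ⊗ (7 ⊗ 5)) = 8

Expand innermost to outermost. Recall ⊕ takes the minimum of its arguments and ⊗ takes their sum. Working out the expression ((-4 ⊕ 6) ⊗ (7 ⊗ 5)) gives 8.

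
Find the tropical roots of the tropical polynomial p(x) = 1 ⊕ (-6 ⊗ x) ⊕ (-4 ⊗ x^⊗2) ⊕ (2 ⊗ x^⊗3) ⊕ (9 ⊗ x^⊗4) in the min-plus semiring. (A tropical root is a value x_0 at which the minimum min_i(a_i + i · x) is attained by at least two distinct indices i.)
Roots: {-7, -6, -2, 7}

Each tropical root is a break point of the lower envelope of the lines y = a_i + i · x (there are 5 lines, with slopes 0, 1, ..., 4). Only the lines that attain the minimum somewhere contribute to roots; other lines are dominated. Here the surviving (envelope) indices are i = 4, i = 3, i = 2, i = 1, i = 0.
Intersections between consecutive envelope lines give the roots: for adjacent envelope indices i < j the intersection is x = (a_i − a_j) / (j − i). Reading off the sorted break points: {-7, -6, -2, 7}.
Verification: at each break x_0, at least two indices attain the minimum of min_i(a_i + i · x_0).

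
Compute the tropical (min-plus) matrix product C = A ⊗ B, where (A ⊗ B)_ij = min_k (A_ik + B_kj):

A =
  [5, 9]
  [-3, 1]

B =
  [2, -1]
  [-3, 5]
A ⊗ B =
  [6, 4]
  [-2, -4]

Apply the min-plus product entry-by-entry:
  C[0][0] = min over k of (A[0][0] + B[0][0] = 5 + 2 = 7, A[0][1] + B[1][0] = 9 + -3 = 6) = 6 (attained at k = 1)
  C[0][1] = min over k of (A[0][0] + B[0][1] = 5 + -1 = 4, A[0][1] + B[1][1] = 9 + 5 = 14) = 4 (attained at k = 0)
  C[1][0] = min over k of (A[1][0] + B[0][0] = -3 + 2 = -1, A[1][1] + B[1][0] = 1 + -3 = -2) = -2 (attained at k = 1)
  C[1][1] = min over k of (A[1][0] + B[0][1] = -3 + -1 = -4, A[1][1] + B[1][1] = 1 + 5 = 6) = -4 (attained at k = 0)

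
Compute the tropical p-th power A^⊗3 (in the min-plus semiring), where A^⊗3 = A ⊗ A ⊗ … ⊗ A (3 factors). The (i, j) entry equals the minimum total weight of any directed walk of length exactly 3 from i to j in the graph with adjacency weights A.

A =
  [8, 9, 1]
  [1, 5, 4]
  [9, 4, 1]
A^⊗3 =
  [6, 6, 3]
  [9, 6, 3]
  [6, 6, 3]

Each entry (A^⊗3)_ij equals the minimum over all length-3 walks i = v_0 → v_1 → … → v_3 = j of Σ_t A[v_t][v_{t+1}]. For example, for (i, j) = (0, 2) we minimise over 9 possible intermediate vertex sequences; the minimum is 3, attained along the walk 0 → 2 → 2 → 2.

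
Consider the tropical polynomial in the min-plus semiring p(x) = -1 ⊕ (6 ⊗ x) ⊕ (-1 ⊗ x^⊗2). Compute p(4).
p(4) = -1

A tropical monomial a ⊗ x^⊗i evaluates to a + i · x. Evaluating each term at x = 4:
  Term 0 contributes -1 + 0 · 4 = -1
  Term 1 contributes 6 + 1 · 4 = 10
  Term 2 contributes -1 + 2 · 4 = 7
p(4) = ⊕ of these = min[-1, 10, 7] = -1.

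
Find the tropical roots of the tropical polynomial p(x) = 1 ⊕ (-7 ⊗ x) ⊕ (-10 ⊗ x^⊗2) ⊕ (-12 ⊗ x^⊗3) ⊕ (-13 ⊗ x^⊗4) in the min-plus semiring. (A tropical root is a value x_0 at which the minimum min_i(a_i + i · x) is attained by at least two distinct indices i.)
Roots: {1, 2, 3, 8}

Each tropical root is a break point of the lower envelope of the lines y = a_i + i · x (there are 5 lines, with slopes 0, 1, ..., 4). Only the lines that attain the minimum somewhere contribute to roots; other lines are dominated. Here the surviving (envelope) indices are i = 4, i = 3, i = 2, i = 1, i = 0.
Intersections between consecutive envelope lines give the roots: for adjacent envelope indices i < j the intersection is x = (a_i − a_j) / (j − i). Reading off the sorted break points: {1, 2, 3, 8}.
Verification: at each break x_0, at least two indices attain the minimum of min_i(a_i + i · x_0).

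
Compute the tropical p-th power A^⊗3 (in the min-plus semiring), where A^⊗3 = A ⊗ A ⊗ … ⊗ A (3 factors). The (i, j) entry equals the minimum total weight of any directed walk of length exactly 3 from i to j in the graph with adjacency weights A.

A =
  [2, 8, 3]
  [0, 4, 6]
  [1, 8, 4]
A^⊗3 =
  [6, 12, 7]
  [4, 10, 5]
  [5, 11, 6]

Each entry (A^⊗3)_ij equals the minimum over all length-3 walks i = v_0 → v_1 → … → v_3 = j of Σ_t A[v_t][v_{t+1}]. For example, for (i, j) = (0, 2) we minimise over 9 possible intermediate vertex sequences; the minimum is 7, attained along the walk 0 → 0 → 0 → 2.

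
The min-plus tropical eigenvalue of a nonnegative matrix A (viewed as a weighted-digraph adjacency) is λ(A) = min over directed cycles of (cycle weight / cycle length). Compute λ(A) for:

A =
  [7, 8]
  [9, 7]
λ(A) = 7

Enumerate directed cycles and compute their means (weight / length). Sample:
  cycle 0 → 0: weight = 7, length = 1, mean = 7/1 ≈ 7.000
  cycle 1 → 1: weight = 7, length = 1, mean = 7/1 ≈ 7.000
  cycle 0 → 1 → 0: weight = 17, length = 2, mean = 17/2 ≈ 8.500
  cycle 1 → 0 → 1: weight = 17, length = 2, mean = 17/2 ≈ 8.500
Minimum mean = 7.000, attained e.g. along the cycle 0 → 0 with weight 7 and length 1. So λ(A) = 7/1 = 7.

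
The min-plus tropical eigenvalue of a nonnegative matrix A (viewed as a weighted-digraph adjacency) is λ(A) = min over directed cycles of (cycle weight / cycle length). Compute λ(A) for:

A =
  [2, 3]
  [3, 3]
λ(A) = 2

Enumerate directed cycles and compute their means (weight / length). Sample:
  cycle 0 → 0: weight = 2, length = 1, mean = 2/1 ≈ 2.000
  cycle 1 → 1: weight = 3, length = 1, mean = 3/1 ≈ 3.000
  cycle 0 → 1 → 0: weight = 6, length = 2, mean = 6/2 ≈ 3.000
  cycle 1 → 0 → 1: weight = 6, length = 2, mean = 6/2 ≈ 3.000
Minimum mean = 2.000, attained e.g. along the cycle 0 → 0 with weight 2 and length 1. So λ(A) = 2/1 = 2.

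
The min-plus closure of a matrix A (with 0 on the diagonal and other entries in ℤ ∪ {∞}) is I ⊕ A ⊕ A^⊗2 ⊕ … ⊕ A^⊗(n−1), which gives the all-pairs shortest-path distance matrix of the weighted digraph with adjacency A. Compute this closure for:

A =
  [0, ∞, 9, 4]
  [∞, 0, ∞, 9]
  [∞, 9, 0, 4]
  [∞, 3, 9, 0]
Closure =
  [0, 7, 9, 4]
  [∞, 0, 18, 9]
  [∞, 7, 0, 4]
  [∞, 3, 9, 0]

This is the Floyd-Warshall all-pairs shortest-path computation. For each intermediate vertex k = 0, 1, …, 3, update dist[i][j] ← min(dist[i][j], dist[i][k] + dist[k][j]). The final matrix gives, for each (i, j), the minimum total weight of any directed path from i to j (possibly empty when i = j).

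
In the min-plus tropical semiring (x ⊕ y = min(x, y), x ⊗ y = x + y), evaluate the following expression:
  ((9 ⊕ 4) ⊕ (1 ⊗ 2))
((9 ⊕ 4) ⊕ (1 ⊗ 2)) = 3

Expand innermost to outermost. Recall ⊕ takes the minimum of its arguments and ⊗ takes their sum. Working out the expression ((9 ⊕ 4) ⊕ (1 ⊗ 2)) gives 3.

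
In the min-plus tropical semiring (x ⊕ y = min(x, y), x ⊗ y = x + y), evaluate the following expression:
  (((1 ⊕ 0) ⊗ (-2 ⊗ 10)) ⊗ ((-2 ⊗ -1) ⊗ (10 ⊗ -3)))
(((1 ⊕ 0) ⊗ (-2 ⊗ 10)) ⊗ ((-2 ⊗ -1) ⊗ (10 ⊗ -3))) = 12

Expand innermost to outermost. Recall ⊕ takes the minimum of its arguments and ⊗ takes their sum. Working out the expression (((1 ⊕ 0) ⊗ (-2 ⊗ 10)) ⊗ ((-2 ⊗ -1) ⊗ (10 ⊗ -3))) gives 12.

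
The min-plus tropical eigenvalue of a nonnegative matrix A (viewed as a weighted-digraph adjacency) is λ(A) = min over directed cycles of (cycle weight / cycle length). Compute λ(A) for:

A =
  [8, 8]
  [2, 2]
λ(A) = 2

Enumerate directed cycles and compute their means (weight / length). Sample:
  cycle 0 → 0: weight = 8, length = 1, mean = 8/1 ≈ 8.000
  cycle 1 → 1: weight = 2, length = 1, mean = 2/1 ≈ 2.000
  cycle 0 → 1 → 0: weight = 10, length = 2, mean = 10/2 ≈ 5.000
  cycle 1 → 0 → 1: weight = 10, length = 2, mean = 10/2 ≈ 5.000
Minimum mean = 2.000, attained e.g. along the cycle 1 → 1 with weight 2 and length 1. So λ(A) = 2/1 = 2.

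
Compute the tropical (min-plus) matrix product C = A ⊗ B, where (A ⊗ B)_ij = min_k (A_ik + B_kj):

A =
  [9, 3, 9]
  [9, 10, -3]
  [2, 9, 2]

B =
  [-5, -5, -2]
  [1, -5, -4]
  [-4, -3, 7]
A ⊗ B =
  [4, -2, -1]
  [-7, -6, 4]
  [-3, -3, 0]

Apply the min-plus product entry-by-entry:
  C[0][0] = min over k of (A[0][0] + B[0][0] = 9 + -5 = 4, A[0][1] + B[1][0] = 3 + 1 = 4, A[0][2] + B[2][0] = 9 + -4 = 5) = 4 (attained at k = 0)
  C[0][1] = min over k of (A[0][0] + B[0][1] = 9 + -5 = 4, A[0][1] + B[1][1] = 3 + -5 = -2, A[0][2] + B[2][1] = 9 + -3 = 6) = -2 (attained at k = 1)
  C[0][2] = min over k of (A[0][0] + B[0][2] = 9 + -2 = 7, A[0][1] + B[1][2] = 3 + -4 = -1, A[0][2] + B[2][2] = 9 + 7 = 16) = -1 (attained at k = 1)
  C[1][0] = min over k of (A[1][0] + B[0][0] = 9 + -5 = 4, A[1][1] + B[1][0] = 10 + 1 = 11, A[1][2] + B[2][0] = -3 + -4 = -7) = -7 (attained at k = 2)
  C[1][1] = min over k of (A[1][0] + B[0][1] = 9 + -5 = 4, A[1][1] + B[1][1] = 10 + -5 = 5, A[1][2] + B[2][1] = -3 + -3 = -6) = -6 (attained at k = 2)
  C[1][2] = min over k of (A[1][0] + B[0][2] = 9 + -2 = 7, A[1][1] + B[1][2] = 10 + -4 = 6, A[1][2] + B[2][2] = -3 + 7 = 4) = 4 (attained at k = 2)
  C[2][0] = min over k of (A[2][0] + B[0][0] = 2 + -5 = -3, A[2][1] + B[1][0] = 9 + 1 = 10, A[2][2] + B[2][0] = 2 + -4 = -2) = -3 (attained at k = 0)
  C[2][1] = min over k of (A[2][0] + B[0][1] = 2 + -5 = -3, A[2][1] + B[1][1] = 9 + -5 = 4, A[2][2] + B[2][1] = 2 + -3 = -1) = -3 (attained at k = 0)
  C[2][2] = min over k of (A[2][0] + B[0][2] = 2 + -2 = 0, A[2][1] + B[1][2] = 9 + -4 = 5, A[2][2] + B[2][2] = 2 + 7 = 9) = 0 (attained at k = 0)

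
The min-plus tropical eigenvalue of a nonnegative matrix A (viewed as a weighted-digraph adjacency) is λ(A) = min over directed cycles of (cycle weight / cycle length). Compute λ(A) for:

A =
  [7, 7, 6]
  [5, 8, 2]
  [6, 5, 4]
λ(A) = 7/2

Enumerate directed cycles and compute their means (weight / length). Sample:
  cycle 0 → 0: weight = 7, length = 1, mean = 7/1 ≈ 7.000
  cycle 1 → 1: weight = 8, length = 1, mean = 8/1 ≈ 8.000
  cycle 2 → 2: weight = 4, length = 1, mean = 4/1 ≈ 4.000
  cycle 0 → 1 → 0: weight = 12, length = 2, mean = 12/2 ≈ 6.000
  cycle 0 → 2 → 0: weight = 12, length = 2, mean = 12/2 ≈ 6.000
  cycle 1 → 0 → 1: weight = 12, length = 2, mean = 12/2 ≈ 6.000
Minimum mean = 3.500, attained e.g. along the cycle 1 → 2 → 1 with weight 7 and length 2. So λ(A) = 7/2 = 7/2.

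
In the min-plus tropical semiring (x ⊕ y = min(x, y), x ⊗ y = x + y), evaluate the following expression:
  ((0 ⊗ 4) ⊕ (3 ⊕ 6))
((0 ⊗ 4) ⊕ (3 ⊕ 6)) = 3

Expand innermost to outermost. Recall ⊕ takes the minimum of its arguments and ⊗ takes their sum. Working out the expression ((0 ⊗ 4) ⊕ (3 ⊕ 6)) gives 3.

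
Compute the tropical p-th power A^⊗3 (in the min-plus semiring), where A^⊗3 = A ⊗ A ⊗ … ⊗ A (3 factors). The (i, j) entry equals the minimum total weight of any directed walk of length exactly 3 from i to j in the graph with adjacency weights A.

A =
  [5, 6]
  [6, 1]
A^⊗3 =
  [13, 8]
  [8, 3]

Each entry (A^⊗3)_ij equals the minimum over all length-3 walks i = v_0 → v_1 → … → v_3 = j of Σ_t A[v_t][v_{t+1}]. For example, for (i, j) = (0, 1) we minimise over 4 possible intermediate vertex sequences; the minimum is 8, attained along the walk 0 → 1 → 1 → 1.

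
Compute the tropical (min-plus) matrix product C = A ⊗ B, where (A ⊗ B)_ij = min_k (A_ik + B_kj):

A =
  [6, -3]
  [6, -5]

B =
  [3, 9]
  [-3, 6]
A ⊗ B =
  [-6, 3]
  [-8, 1]

Apply the min-plus product entry-by-entry:
  C[0][0] = min over k of (A[0][0] + B[0][0] = 6 + 3 = 9, A[0][1] + B[1][0] = -3 + -3 = -6) = -6 (attained at k = 1)
  C[0][1] = min over k of (A[0][0] + B[0][1] = 6 + 9 = 15, A[0][1] + B[1][1] = -3 + 6 = 3) = 3 (attained at k = 1)
  C[1][0] = min over k of (A[1][0] + B[0][0] = 6 + 3 = 9, A[1][1] + B[1][0] = -5 + -3 = -8) = -8 (attained at k = 1)
  C[1][1] = min over k of (A[1][0] + B[0][1] = 6 + 9 = 15, A[1][1] + B[1][1] = -5 + 6 = 1) = 1 (attained at k = 1)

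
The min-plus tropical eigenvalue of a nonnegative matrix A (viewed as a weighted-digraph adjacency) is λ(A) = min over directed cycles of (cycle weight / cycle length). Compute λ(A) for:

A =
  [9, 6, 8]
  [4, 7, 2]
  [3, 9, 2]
λ(A) = 2

Enumerate directed cycles and compute their means (weight / length). Sample:
  cycle 0 → 0: weight = 9, length = 1, mean = 9/1 ≈ 9.000
  cycle 1 → 1: weight = 7, length = 1, mean = 7/1 ≈ 7.000
  cycle 2 → 2: weight = 2, length = 1, mean = 2/1 ≈ 2.000
  cycle 0 → 1 → 0: weight = 10, length = 2, mean = 10/2 ≈ 5.000
  cycle 0 → 2 → 0: weight = 11, length = 2, mean = 11/2 ≈ 5.500
  cycle 1 → 0 → 1: weight = 10, length = 2, mean = 10/2 ≈ 5.000
Minimum mean = 2.000, attained e.g. along the cycle 2 → 2 with weight 2 and length 1. So λ(A) = 2/1 = 2.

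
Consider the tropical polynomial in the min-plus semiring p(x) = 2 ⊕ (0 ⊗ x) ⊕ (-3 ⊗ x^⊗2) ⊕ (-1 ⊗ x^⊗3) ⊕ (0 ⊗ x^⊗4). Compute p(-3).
p(-3) = -12

A tropical monomial a ⊗ x^⊗i evaluates to a + i · x. Evaluating each term at x = -3:
  Term 0 contributes 2 + 0 · -3 = 2
  Term 1 contributes 0 + 1 · -3 = -3
  Term 2 contributes -3 + 2 · -3 = -9
  Term 3 contributes -1 + 3 · -3 = -10
  Term 4 contributes 0 + 4 · -3 = -12
p(-3) = ⊕ of these = min[2, -3, -9, -10, -12] = -12.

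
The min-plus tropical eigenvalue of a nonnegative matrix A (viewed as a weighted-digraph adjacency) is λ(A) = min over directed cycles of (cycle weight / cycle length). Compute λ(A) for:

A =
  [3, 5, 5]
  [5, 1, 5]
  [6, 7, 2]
λ(A) = 1

Enumerate directed cycles and compute their means (weight / length). Sample:
  cycle 0 → 0: weight = 3, length = 1, mean = 3/1 ≈ 3.000
  cycle 1 → 1: weight = 1, length = 1, mean = 1/1 ≈ 1.000
  cycle 2 → 2: weight = 2, length = 1, mean = 2/1 ≈ 2.000
  cycle 0 → 1 → 0: weight = 10, length = 2, mean = 10/2 ≈ 5.000
  cycle 0 → 2 → 0: weight = 11, length = 2, mean = 11/2 ≈ 5.500
  cycle 1 → 0 → 1: weight = 10, length = 2, mean = 10/2 ≈ 5.000
Minimum mean = 1.000, attained e.g. along the cycle 1 → 1 with weight 1 and length 1. So λ(A) = 1/1 = 1.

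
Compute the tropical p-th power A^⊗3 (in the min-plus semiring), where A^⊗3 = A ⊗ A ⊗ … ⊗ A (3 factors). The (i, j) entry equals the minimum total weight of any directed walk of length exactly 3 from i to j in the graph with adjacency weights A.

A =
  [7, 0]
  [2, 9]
A^⊗3 =
  [9, 2]
  [4, 9]

Each entry (A^⊗3)_ij equals the minimum over all length-3 walks i = v_0 → v_1 → … → v_3 = j of Σ_t A[v_t][v_{t+1}]. For example, for (i, j) = (0, 1) we minimise over 4 possible intermediate vertex sequences; the minimum is 2, attained along the walk 0 → 1 → 0 → 1.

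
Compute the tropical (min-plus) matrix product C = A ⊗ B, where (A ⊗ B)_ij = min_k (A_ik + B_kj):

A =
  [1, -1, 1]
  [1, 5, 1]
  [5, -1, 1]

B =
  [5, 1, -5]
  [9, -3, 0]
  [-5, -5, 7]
A ⊗ B =
  [-4, -4, -4]
  [-4, -4, -4]
  [-4, -4, -1]

Apply the min-plus product entry-by-entry:
  C[0][0] = min over k of (A[0][0] + B[0][0] = 1 + 5 = 6, A[0][1] + B[1][0] = -1 + 9 = 8, A[0][2] + B[2][0] = 1 + -5 = -4) = -4 (attained at k = 2)
  C[0][1] = min over k of (A[0][0] + B[0][1] = 1 + 1 = 2, A[0][1] + B[1][1] = -1 + -3 = -4, A[0][2] + B[2][1] = 1 + -5 = -4) = -4 (attained at k = 1)
  C[0][2] = min over k of (A[0][0] + B[0][2] = 1 + -5 = -4, A[0][1] + B[1][2] = -1 + 0 = -1, A[0][2] + B[2][2] = 1 + 7 = 8) = -4 (attained at k = 0)
  C[1][0] = min over k of (A[1][0] + B[0][0] = 1 + 5 = 6, A[1][1] + B[1][0] = 5 + 9 = 14, A[1][2] + B[2][0] = 1 + -5 = -4) = -4 (attained at k = 2)
  C[1][1] = min over k of (A[1][0] + B[0][1] = 1 + 1 = 2, A[1][1] + B[1][1] = 5 + -3 = 2, A[1][2] + B[2][1] = 1 + -5 = -4) = -4 (attained at k = 2)
  C[1][2] = min over k of (A[1][0] + B[0][2] = 1 + -5 = -4, A[1][1] + B[1][2] = 5 + 0 = 5, A[1][2] + B[2][2] = 1 + 7 = 8) = -4 (attained at k = 0)
  C[2][0] = min over k of (A[2][0] + B[0][0] = 5 + 5 = 10, A[2][1] + B[1][0] = -1 + 9 = 8, A[2][2] + B[2][0] = 1 + -5 = -4) = -4 (attained at k = 2)
  C[2][1] = min over k of (A[2][0] + B[0][1] = 5 + 1 = 6, A[2][1] + B[1][1] = -1 + -3 = -4, A[2][2] + B[2][1] = 1 + -5 = -4) = -4 (attained at k = 1)
  C[2][2] = min over k of (A[2][0] + B[0][2] = 5 + -5 = 0, A[2][1] + B[1][2] = -1 + 0 = -1, A[2][2] + B[2][2] = 1 + 7 = 8) = -1 (attained at k = 1)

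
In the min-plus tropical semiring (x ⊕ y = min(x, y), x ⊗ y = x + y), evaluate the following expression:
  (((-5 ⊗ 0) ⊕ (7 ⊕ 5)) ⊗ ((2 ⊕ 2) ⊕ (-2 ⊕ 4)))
(((-5 ⊗ 0) ⊕ (7 ⊕ 5)) ⊗ ((2 ⊕ 2) ⊕ (-2 ⊕ 4))) = -7

Expand innermost to outermost. Recall ⊕ takes the minimum of its arguments and ⊗ takes their sum. Working out the expression (((-5 ⊗ 0) ⊕ (7 ⊕ 5)) ⊗ ((2 ⊕ 2) ⊕ (-2 ⊕ 4))) gives -7.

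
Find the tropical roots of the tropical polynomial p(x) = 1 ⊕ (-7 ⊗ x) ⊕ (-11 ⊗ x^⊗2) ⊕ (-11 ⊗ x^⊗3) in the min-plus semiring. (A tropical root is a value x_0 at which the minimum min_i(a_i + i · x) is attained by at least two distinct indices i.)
Roots: {0, 4, 8}

Each tropical root is a break point of the lower envelope of the lines y = a_i + i · x (there are 4 lines, with slopes 0, 1, ..., 3). Only the lines that attain the minimum somewhere contribute to roots; other lines are dominated. Here the surviving (envelope) indices are i = 3, i = 2, i = 1, i = 0.
Intersections between consecutive envelope lines give the roots: for adjacent envelope indices i < j the intersection is x = (a_i − a_j) / (j − i). Reading off the sorted break points: {0, 4, 8}.
Verification: at each break x_0, at least two indices attain the minimum of min_i(a_i + i · x_0).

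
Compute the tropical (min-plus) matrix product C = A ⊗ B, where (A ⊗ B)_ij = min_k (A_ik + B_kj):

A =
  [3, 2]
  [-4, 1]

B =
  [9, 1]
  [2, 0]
A ⊗ B =
  [4, 2]
  [3, -3]

Apply the min-plus product entry-by-entry:
  C[0][0] = min over k of (A[0][0] + B[0][0] = 3 + 9 = 12, A[0][1] + B[1][0] = 2 + 2 = 4) = 4 (attained at k = 1)
  C[0][1] = min over k of (A[0][0] + B[0][1] = 3 + 1 = 4, A[0][1] + B[1][1] = 2 + 0 = 2) = 2 (attained at k = 1)
  C[1][0] = min over k of (A[1][0] + B[0][0] = -4 + 9 = 5, A[1][1] + B[1][0] = 1 + 2 = 3) = 3 (attained at k = 1)
  C[1][1] = min over k of (A[1][0] + B[0][1] = -4 + 1 = -3, A[1][1] + B[1][1] = 1 + 0 = 1) = -3 (attained at k = 0)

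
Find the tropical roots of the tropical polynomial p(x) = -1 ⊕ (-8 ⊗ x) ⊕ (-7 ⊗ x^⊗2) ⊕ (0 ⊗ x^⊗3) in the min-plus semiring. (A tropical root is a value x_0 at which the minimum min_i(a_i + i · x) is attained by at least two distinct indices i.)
Roots: {-7, -1, 7}

Each tropical root is a break point of the lower envelope of the lines y = a_i + i · x (there are 4 lines, with slopes 0, 1, ..., 3). Only the lines that attain the minimum somewhere contribute to roots; other lines are dominated. Here the surviving (envelope) indices are i = 3, i = 2, i = 1, i = 0.
Intersections between consecutive envelope lines give the roots: for adjacent envelope indices i < j the intersection is x = (a_i − a_j) / (j − i). Reading off the sorted break points: {-7, -1, 7}.
Verification: at each break x_0, at least two indices attain the minimum of min_i(a_i + i · x_0).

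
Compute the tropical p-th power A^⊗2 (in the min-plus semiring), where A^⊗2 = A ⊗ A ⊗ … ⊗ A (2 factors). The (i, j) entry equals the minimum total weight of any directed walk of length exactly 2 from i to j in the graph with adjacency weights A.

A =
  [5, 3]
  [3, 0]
A^⊗2 =
  [6, 3]
  [3, 0]

Each entry (A^⊗2)_ij equals the minimum over all length-2 walks i = v_0 → v_1 → … → v_2 = j of Σ_t A[v_t][v_{t+1}]. For example, for (i, j) = (0, 1) we minimise over 2 possible intermediate vertex sequences; the minimum is 3, attained along the walk 0 → 1 → 1.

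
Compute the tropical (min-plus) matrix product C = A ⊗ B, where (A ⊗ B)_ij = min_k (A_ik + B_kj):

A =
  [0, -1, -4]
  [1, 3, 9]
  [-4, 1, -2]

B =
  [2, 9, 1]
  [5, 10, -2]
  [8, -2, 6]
A ⊗ B =
  [2, -6, -3]
  [3, 7, 1]
  [-2, -4, -3]

Apply the min-plus product entry-by-entry:
  C[0][0] = min over k of (A[0][0] + B[0][0] = 0 + 2 = 2, A[0][1] + B[1][0] = -1 + 5 = 4, A[0][2] + B[2][0] = -4 + 8 = 4) = 2 (attained at k = 0)
  C[0][1] = min over k of (A[0][0] + B[0][1] = 0 + 9 = 9, A[0][1] + B[1][1] = -1 + 10 = 9, A[0][2] + B[2][1] = -4 + -2 = -6) = -6 (attained at k = 2)
  C[0][2] = min over k of (A[0][0] + B[0][2] = 0 + 1 = 1, A[0][1] + B[1][2] = -1 + -2 = -3, A[0][2] + B[2][2] = -4 + 6 = 2) = -3 (attained at k = 1)
  C[1][0] = min over k of (A[1][0] + B[0][0] = 1 + 2 = 3, A[1][1] + B[1][0] = 3 + 5 = 8, A[1][2] + B[2][0] = 9 + 8 = 17) = 3 (attained at k = 0)
  C[1][1] = min over k of (A[1][0] + B[0][1] = 1 + 9 = 10, A[1][1] + B[1][1] = 3 + 10 = 13, A[1][2] + B[2][1] = 9 + -2 = 7) = 7 (attained at k = 2)
  C[1][2] = min over k of (A[1][0] + B[0][2] = 1 + 1 = 2, A[1][1] + B[1][2] = 3 + -2 = 1, A[1][2] + B[2][2] = 9 + 6 = 15) = 1 (attained at k = 1)
  C[2][0] = min over k of (A[2][0] + B[0][0] = -4 + 2 = -2, A[2][1] + B[1][0] = 1 + 5 = 6, A[2][2] + B[2][0] = -2 + 8 = 6) = -2 (attained at k = 0)
  C[2][1] = min over k of (A[2][0] + B[0][1] = -4 + 9 = 5, A[2][1] + B[1][1] = 1 + 10 = 11, A[2][2] + B[2][1] = -2 + -2 = -4) = -4 (attained at k = 2)
  C[2][2] = min over k of (A[2][0] + B[0][2] = -4 + 1 = -3, A[2][1] + B[1][2] = 1 + -2 = -1, A[2][2] + B[2][2] = -2 + 6 = 4) = -3 (attained at k = 0)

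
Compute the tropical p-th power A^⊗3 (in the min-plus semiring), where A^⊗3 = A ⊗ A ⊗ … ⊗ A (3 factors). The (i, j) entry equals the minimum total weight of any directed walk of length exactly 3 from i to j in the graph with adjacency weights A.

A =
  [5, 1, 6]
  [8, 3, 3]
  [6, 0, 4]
A^⊗3 =
  [10, 4, 7]
  [11, 6, 6]
  [9, 3, 6]

Each entry (A^⊗3)_ij equals the minimum over all length-3 walks i = v_0 → v_1 → … → v_3 = j of Σ_t A[v_t][v_{t+1}]. For example, for (i, j) = (0, 2) we minimise over 9 possible intermediate vertex sequences; the minimum is 7, attained along the walk 0 → 1 → 1 → 2.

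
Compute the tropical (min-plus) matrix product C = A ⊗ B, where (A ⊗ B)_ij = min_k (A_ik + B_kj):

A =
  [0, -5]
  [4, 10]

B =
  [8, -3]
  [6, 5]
A ⊗ B =
  [1, -3]
  [12, 1]

Apply the min-plus product entry-by-entry:
  C[0][0] = min over k of (A[0][0] + B[0][0] = 0 + 8 = 8, A[0][1] + B[1][0] = -5 + 6 = 1) = 1 (attained at k = 1)
  C[0][1] = min over k of (A[0][0] + B[0][1] = 0 + -3 = -3, A[0][1] + B[1][1] = -5 + 5 = 0) = -3 (attained at k = 0)
  C[1][0] = min over k of (A[1][0] + B[0][0] = 4 + 8 = 12, A[1][1] + B[1][0] = 10 + 6 = 16) = 12 (attained at k = 0)
  C[1][1] = min over k of (A[1][0] + B[0][1] = 4 + -3 = 1, A[1][1] + B[1][1] = 10 + 5 = 15) = 1 (attained at k = 0)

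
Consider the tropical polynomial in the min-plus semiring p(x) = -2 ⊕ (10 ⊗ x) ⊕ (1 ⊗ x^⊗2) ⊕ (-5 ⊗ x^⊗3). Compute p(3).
p(3) = -2

A tropical monomial a ⊗ x^⊗i evaluates to a + i · x. Evaluating each term at x = 3:
  Term 0 contributes -2 + 0 · 3 = -2
  Term 1 contributes 10 + 1 · 3 = 13
  Term 2 contributes 1 + 2 · 3 = 7
  Term 3 contributes -5 + 3 · 3 = 4
p(3) = ⊕ of these = min[-2, 13, 7, 4] = -2.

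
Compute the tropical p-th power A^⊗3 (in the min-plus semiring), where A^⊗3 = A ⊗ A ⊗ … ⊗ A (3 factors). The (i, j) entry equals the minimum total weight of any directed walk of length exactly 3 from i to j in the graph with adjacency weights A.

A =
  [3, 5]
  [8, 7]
A^⊗3 =
  [9, 11]
  [14, 16]

Each entry (A^⊗3)_ij equals the minimum over all length-3 walks i = v_0 → v_1 → … → v_3 = j of Σ_t A[v_t][v_{t+1}]. For example, for (i, j) = (0, 1) we minimise over 4 possible intermediate vertex sequences; the minimum is 11, attained along the walk 0 → 0 → 0 → 1.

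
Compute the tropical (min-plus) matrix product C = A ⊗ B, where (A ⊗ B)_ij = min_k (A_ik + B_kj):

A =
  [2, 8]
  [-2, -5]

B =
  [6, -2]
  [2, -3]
A ⊗ B =
  [8, 0]
  [-3, -8]

Apply the min-plus product entry-by-entry:
  C[0][0] = min over k of (A[0][0] + B[0][0] = 2 + 6 = 8, A[0][1] + B[1][0] = 8 + 2 = 10) = 8 (attained at k = 0)
  C[0][1] = min over k of (A[0][0] + B[0][1] = 2 + -2 = 0, A[0][1] + B[1][1] = 8 + -3 = 5) = 0 (attained at k = 0)
  C[1][0] = min over k of (A[1][0] + B[0][0] = -2 + 6 = 4, A[1][1] + B[1][0] = -5 + 2 = -3) = -3 (attained at k = 1)
  C[1][1] = min over k of (A[1][0] + B[0][1] = -2 + -2 = -4, A[1][1] + B[1][1] = -5 + -3 = -8) = -8 (attained at k = 1)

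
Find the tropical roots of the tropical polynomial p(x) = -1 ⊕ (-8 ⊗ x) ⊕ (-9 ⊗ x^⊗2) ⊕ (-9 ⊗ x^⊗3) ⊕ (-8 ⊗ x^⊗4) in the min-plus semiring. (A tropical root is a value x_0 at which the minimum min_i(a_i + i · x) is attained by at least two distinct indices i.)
Roots: {-1, 0, 1, 7}

Each tropical root is a break point of the lower envelope of the lines y = a_i + i · x (there are 5 lines, with slopes 0, 1, ..., 4). Only the lines that attain the minimum somewhere contribute to roots; other lines are dominated. Here the surviving (envelope) indices are i = 4, i = 3, i = 2, i = 1, i = 0.
Intersections between consecutive envelope lines give the roots: for adjacent envelope indices i < j the intersection is x = (a_i − a_j) / (j − i). Reading off the sorted break points: {-1, 0, 1, 7}.
Verification: at each break x_0, at least two indices attain the minimum of min_i(a_i + i · x_0).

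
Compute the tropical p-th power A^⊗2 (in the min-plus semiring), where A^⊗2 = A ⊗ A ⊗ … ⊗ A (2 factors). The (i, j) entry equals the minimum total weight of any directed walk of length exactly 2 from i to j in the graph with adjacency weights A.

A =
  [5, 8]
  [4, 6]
A^⊗2 =
  [10, 13]
  [9, 12]

Each entry (A^⊗2)_ij equals the minimum over all length-2 walks i = v_0 → v_1 → … → v_2 = j of Σ_t A[v_t][v_{t+1}]. For example, for (i, j) = (0, 1) we minimise over 2 possible intermediate vertex sequences; the minimum is 13, attained along the walk 0 → 0 → 1.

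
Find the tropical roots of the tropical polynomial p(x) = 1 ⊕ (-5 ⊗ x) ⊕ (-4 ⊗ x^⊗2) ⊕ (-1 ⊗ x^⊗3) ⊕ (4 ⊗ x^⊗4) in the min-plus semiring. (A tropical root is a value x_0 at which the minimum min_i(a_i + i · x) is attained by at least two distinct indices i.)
Roots: {-5, -3, -1, 6}

Each tropical root is a break point of the lower envelope of the lines y = a_i + i · x (there are 5 lines, with slopes 0, 1, ..., 4). Only the lines that attain the minimum somewhere contribute to roots; other lines are dominated. Here the surviving (envelope) indices are i = 4, i = 3, i = 2, i = 1, i = 0.
Intersections between consecutive envelope lines give the roots: for adjacent envelope indices i < j the intersection is x = (a_i − a_j) / (j − i). Reading off the sorted break points: {-5, -3, -1, 6}.
Verification: at each break x_0, at least two indices attain the minimum of min_i(a_i + i · x_0).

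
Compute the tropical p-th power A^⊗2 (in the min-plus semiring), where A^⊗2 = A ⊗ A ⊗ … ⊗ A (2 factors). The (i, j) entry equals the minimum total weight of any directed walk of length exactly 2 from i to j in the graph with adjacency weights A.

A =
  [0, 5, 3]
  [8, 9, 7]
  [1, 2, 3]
A^⊗2 =
  [0, 5, 3]
  [8, 9, 10]
  [1, 5, 4]

Each entry (A^⊗2)_ij equals the minimum over all length-2 walks i = v_0 → v_1 → … → v_2 = j of Σ_t A[v_t][v_{t+1}]. For example, for (i, j) = (0, 2) we minimise over 3 possible intermediate vertex sequences; the minimum is 3, attained along the walk 0 → 0 → 2.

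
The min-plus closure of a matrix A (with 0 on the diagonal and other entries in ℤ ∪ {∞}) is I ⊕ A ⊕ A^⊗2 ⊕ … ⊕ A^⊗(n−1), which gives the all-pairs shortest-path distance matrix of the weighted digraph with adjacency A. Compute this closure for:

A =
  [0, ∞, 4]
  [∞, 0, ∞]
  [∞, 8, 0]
Closure =
  [0, 12, 4]
  [∞, 0, ∞]
  [∞, 8, 0]

This is the Floyd-Warshall all-pairs shortest-path computation. For each intermediate vertex k = 0, 1, …, 2, update dist[i][j] ← min(dist[i][j], dist[i][k] + dist[k][j]). The final matrix gives, for each (i, j), the minimum total weight of any directed path from i to j (possibly empty when i = j).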